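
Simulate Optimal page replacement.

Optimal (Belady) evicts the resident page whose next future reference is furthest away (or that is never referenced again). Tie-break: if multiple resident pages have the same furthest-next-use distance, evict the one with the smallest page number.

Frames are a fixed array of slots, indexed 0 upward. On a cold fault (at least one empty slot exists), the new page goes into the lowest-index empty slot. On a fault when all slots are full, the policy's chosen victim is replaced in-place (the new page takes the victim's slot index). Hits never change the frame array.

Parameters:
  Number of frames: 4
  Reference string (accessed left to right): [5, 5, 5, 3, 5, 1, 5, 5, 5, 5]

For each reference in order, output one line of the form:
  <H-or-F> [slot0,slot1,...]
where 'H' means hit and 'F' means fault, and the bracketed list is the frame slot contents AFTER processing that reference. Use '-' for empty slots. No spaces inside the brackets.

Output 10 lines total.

F [5,-,-,-]
H [5,-,-,-]
H [5,-,-,-]
F [5,3,-,-]
H [5,3,-,-]
F [5,3,1,-]
H [5,3,1,-]
H [5,3,1,-]
H [5,3,1,-]
H [5,3,1,-]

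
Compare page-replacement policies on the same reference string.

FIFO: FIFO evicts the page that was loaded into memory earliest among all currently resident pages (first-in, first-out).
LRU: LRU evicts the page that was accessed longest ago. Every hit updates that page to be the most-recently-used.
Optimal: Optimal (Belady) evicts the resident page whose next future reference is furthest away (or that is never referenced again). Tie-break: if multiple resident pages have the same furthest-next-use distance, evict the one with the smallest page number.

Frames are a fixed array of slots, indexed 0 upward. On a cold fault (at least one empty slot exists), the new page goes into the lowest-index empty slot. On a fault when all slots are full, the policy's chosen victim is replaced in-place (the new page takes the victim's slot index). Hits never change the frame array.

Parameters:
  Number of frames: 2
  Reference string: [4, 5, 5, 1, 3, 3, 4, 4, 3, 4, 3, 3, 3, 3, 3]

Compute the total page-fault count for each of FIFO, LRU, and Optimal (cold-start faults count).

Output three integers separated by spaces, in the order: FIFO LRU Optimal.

Answer: 5 5 4

Derivation:
--- FIFO ---
  step 0: ref 4 -> FAULT, frames=[4,-] (faults so far: 1)
  step 1: ref 5 -> FAULT, frames=[4,5] (faults so far: 2)
  step 2: ref 5 -> HIT, frames=[4,5] (faults so far: 2)
  step 3: ref 1 -> FAULT, evict 4, frames=[1,5] (faults so far: 3)
  step 4: ref 3 -> FAULT, evict 5, frames=[1,3] (faults so far: 4)
  step 5: ref 3 -> HIT, frames=[1,3] (faults so far: 4)
  step 6: ref 4 -> FAULT, evict 1, frames=[4,3] (faults so far: 5)
  step 7: ref 4 -> HIT, frames=[4,3] (faults so far: 5)
  step 8: ref 3 -> HIT, frames=[4,3] (faults so far: 5)
  step 9: ref 4 -> HIT, frames=[4,3] (faults so far: 5)
  step 10: ref 3 -> HIT, frames=[4,3] (faults so far: 5)
  step 11: ref 3 -> HIT, frames=[4,3] (faults so far: 5)
  step 12: ref 3 -> HIT, frames=[4,3] (faults so far: 5)
  step 13: ref 3 -> HIT, frames=[4,3] (faults so far: 5)
  step 14: ref 3 -> HIT, frames=[4,3] (faults so far: 5)
  FIFO total faults: 5
--- LRU ---
  step 0: ref 4 -> FAULT, frames=[4,-] (faults so far: 1)
  step 1: ref 5 -> FAULT, frames=[4,5] (faults so far: 2)
  step 2: ref 5 -> HIT, frames=[4,5] (faults so far: 2)
  step 3: ref 1 -> FAULT, evict 4, frames=[1,5] (faults so far: 3)
  step 4: ref 3 -> FAULT, evict 5, frames=[1,3] (faults so far: 4)
  step 5: ref 3 -> HIT, frames=[1,3] (faults so far: 4)
  step 6: ref 4 -> FAULT, evict 1, frames=[4,3] (faults so far: 5)
  step 7: ref 4 -> HIT, frames=[4,3] (faults so far: 5)
  step 8: ref 3 -> HIT, frames=[4,3] (faults so far: 5)
  step 9: ref 4 -> HIT, frames=[4,3] (faults so far: 5)
  step 10: ref 3 -> HIT, frames=[4,3] (faults so far: 5)
  step 11: ref 3 -> HIT, frames=[4,3] (faults so far: 5)
  step 12: ref 3 -> HIT, frames=[4,3] (faults so far: 5)
  step 13: ref 3 -> HIT, frames=[4,3] (faults so far: 5)
  step 14: ref 3 -> HIT, frames=[4,3] (faults so far: 5)
  LRU total faults: 5
--- Optimal ---
  step 0: ref 4 -> FAULT, frames=[4,-] (faults so far: 1)
  step 1: ref 5 -> FAULT, frames=[4,5] (faults so far: 2)
  step 2: ref 5 -> HIT, frames=[4,5] (faults so far: 2)
  step 3: ref 1 -> FAULT, evict 5, frames=[4,1] (faults so far: 3)
  step 4: ref 3 -> FAULT, evict 1, frames=[4,3] (faults so far: 4)
  step 5: ref 3 -> HIT, frames=[4,3] (faults so far: 4)
  step 6: ref 4 -> HIT, frames=[4,3] (faults so far: 4)
  step 7: ref 4 -> HIT, frames=[4,3] (faults so far: 4)
  step 8: ref 3 -> HIT, frames=[4,3] (faults so far: 4)
  step 9: ref 4 -> HIT, frames=[4,3] (faults so far: 4)
  step 10: ref 3 -> HIT, frames=[4,3] (faults so far: 4)
  step 11: ref 3 -> HIT, frames=[4,3] (faults so far: 4)
  step 12: ref 3 -> HIT, frames=[4,3] (faults so far: 4)
  step 13: ref 3 -> HIT, frames=[4,3] (faults so far: 4)
  step 14: ref 3 -> HIT, frames=[4,3] (faults so far: 4)
  Optimal total faults: 4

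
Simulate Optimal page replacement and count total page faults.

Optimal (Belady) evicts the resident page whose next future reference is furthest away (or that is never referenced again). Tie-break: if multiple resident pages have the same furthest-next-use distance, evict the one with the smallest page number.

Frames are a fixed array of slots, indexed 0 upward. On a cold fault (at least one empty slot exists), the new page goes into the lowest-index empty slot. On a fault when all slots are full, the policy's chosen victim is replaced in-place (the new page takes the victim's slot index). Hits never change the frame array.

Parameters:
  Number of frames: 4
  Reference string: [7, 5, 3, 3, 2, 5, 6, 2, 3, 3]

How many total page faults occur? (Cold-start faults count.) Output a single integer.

Answer: 5

Derivation:
Step 0: ref 7 → FAULT, frames=[7,-,-,-]
Step 1: ref 5 → FAULT, frames=[7,5,-,-]
Step 2: ref 3 → FAULT, frames=[7,5,3,-]
Step 3: ref 3 → HIT, frames=[7,5,3,-]
Step 4: ref 2 → FAULT, frames=[7,5,3,2]
Step 5: ref 5 → HIT, frames=[7,5,3,2]
Step 6: ref 6 → FAULT (evict 5), frames=[7,6,3,2]
Step 7: ref 2 → HIT, frames=[7,6,3,2]
Step 8: ref 3 → HIT, frames=[7,6,3,2]
Step 9: ref 3 → HIT, frames=[7,6,3,2]
Total faults: 5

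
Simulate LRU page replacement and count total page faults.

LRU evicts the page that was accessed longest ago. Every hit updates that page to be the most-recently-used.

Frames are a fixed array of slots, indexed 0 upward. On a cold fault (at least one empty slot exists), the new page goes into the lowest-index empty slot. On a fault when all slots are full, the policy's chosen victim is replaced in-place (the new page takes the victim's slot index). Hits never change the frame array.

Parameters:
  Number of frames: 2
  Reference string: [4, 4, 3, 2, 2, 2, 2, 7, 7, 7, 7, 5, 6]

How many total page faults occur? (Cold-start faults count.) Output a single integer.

Step 0: ref 4 → FAULT, frames=[4,-]
Step 1: ref 4 → HIT, frames=[4,-]
Step 2: ref 3 → FAULT, frames=[4,3]
Step 3: ref 2 → FAULT (evict 4), frames=[2,3]
Step 4: ref 2 → HIT, frames=[2,3]
Step 5: ref 2 → HIT, frames=[2,3]
Step 6: ref 2 → HIT, frames=[2,3]
Step 7: ref 7 → FAULT (evict 3), frames=[2,7]
Step 8: ref 7 → HIT, frames=[2,7]
Step 9: ref 7 → HIT, frames=[2,7]
Step 10: ref 7 → HIT, frames=[2,7]
Step 11: ref 5 → FAULT (evict 2), frames=[5,7]
Step 12: ref 6 → FAULT (evict 7), frames=[5,6]
Total faults: 6

Answer: 6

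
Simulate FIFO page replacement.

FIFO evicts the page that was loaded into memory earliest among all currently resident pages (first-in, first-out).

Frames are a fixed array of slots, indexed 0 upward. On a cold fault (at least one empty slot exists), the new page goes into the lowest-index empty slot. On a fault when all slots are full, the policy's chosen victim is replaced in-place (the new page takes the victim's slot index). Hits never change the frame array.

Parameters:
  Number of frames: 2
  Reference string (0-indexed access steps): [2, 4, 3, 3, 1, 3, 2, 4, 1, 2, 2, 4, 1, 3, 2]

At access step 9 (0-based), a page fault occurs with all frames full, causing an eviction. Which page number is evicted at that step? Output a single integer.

Answer: 4

Derivation:
Step 0: ref 2 -> FAULT, frames=[2,-]
Step 1: ref 4 -> FAULT, frames=[2,4]
Step 2: ref 3 -> FAULT, evict 2, frames=[3,4]
Step 3: ref 3 -> HIT, frames=[3,4]
Step 4: ref 1 -> FAULT, evict 4, frames=[3,1]
Step 5: ref 3 -> HIT, frames=[3,1]
Step 6: ref 2 -> FAULT, evict 3, frames=[2,1]
Step 7: ref 4 -> FAULT, evict 1, frames=[2,4]
Step 8: ref 1 -> FAULT, evict 2, frames=[1,4]
Step 9: ref 2 -> FAULT, evict 4, frames=[1,2]
At step 9: evicted page 4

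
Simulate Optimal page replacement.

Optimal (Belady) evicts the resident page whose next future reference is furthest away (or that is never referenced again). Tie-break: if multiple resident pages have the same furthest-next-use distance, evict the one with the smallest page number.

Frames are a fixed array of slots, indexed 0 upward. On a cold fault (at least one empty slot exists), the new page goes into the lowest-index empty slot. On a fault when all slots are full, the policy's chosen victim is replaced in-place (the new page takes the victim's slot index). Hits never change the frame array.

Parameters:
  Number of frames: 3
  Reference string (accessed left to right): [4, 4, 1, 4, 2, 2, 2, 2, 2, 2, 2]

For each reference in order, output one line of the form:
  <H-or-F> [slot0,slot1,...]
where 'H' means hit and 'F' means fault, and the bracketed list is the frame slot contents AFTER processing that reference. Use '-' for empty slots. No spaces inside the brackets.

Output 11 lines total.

F [4,-,-]
H [4,-,-]
F [4,1,-]
H [4,1,-]
F [4,1,2]
H [4,1,2]
H [4,1,2]
H [4,1,2]
H [4,1,2]
H [4,1,2]
H [4,1,2]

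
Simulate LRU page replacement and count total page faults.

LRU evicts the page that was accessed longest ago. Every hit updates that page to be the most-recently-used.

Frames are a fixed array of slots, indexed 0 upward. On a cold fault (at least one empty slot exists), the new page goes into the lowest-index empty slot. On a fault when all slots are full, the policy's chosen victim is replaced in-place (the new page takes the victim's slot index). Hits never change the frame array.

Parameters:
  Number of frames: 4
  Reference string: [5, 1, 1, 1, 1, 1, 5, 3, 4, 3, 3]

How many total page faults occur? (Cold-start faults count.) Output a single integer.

Step 0: ref 5 → FAULT, frames=[5,-,-,-]
Step 1: ref 1 → FAULT, frames=[5,1,-,-]
Step 2: ref 1 → HIT, frames=[5,1,-,-]
Step 3: ref 1 → HIT, frames=[5,1,-,-]
Step 4: ref 1 → HIT, frames=[5,1,-,-]
Step 5: ref 1 → HIT, frames=[5,1,-,-]
Step 6: ref 5 → HIT, frames=[5,1,-,-]
Step 7: ref 3 → FAULT, frames=[5,1,3,-]
Step 8: ref 4 → FAULT, frames=[5,1,3,4]
Step 9: ref 3 → HIT, frames=[5,1,3,4]
Step 10: ref 3 → HIT, frames=[5,1,3,4]
Total faults: 4

Answer: 4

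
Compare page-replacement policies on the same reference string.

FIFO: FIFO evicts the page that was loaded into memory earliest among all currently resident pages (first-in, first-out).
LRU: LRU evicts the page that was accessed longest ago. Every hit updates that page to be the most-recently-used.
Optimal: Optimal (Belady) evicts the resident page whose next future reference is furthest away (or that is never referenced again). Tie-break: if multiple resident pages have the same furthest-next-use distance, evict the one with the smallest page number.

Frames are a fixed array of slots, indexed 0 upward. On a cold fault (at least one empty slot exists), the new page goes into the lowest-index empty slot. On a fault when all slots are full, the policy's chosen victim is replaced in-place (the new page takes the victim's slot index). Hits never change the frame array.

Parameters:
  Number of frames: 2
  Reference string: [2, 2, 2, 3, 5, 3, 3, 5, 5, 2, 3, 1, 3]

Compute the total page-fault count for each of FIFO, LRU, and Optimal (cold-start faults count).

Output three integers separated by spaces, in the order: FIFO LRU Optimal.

--- FIFO ---
  step 0: ref 2 -> FAULT, frames=[2,-] (faults so far: 1)
  step 1: ref 2 -> HIT, frames=[2,-] (faults so far: 1)
  step 2: ref 2 -> HIT, frames=[2,-] (faults so far: 1)
  step 3: ref 3 -> FAULT, frames=[2,3] (faults so far: 2)
  step 4: ref 5 -> FAULT, evict 2, frames=[5,3] (faults so far: 3)
  step 5: ref 3 -> HIT, frames=[5,3] (faults so far: 3)
  step 6: ref 3 -> HIT, frames=[5,3] (faults so far: 3)
  step 7: ref 5 -> HIT, frames=[5,3] (faults so far: 3)
  step 8: ref 5 -> HIT, frames=[5,3] (faults so far: 3)
  step 9: ref 2 -> FAULT, evict 3, frames=[5,2] (faults so far: 4)
  step 10: ref 3 -> FAULT, evict 5, frames=[3,2] (faults so far: 5)
  step 11: ref 1 -> FAULT, evict 2, frames=[3,1] (faults so far: 6)
  step 12: ref 3 -> HIT, frames=[3,1] (faults so far: 6)
  FIFO total faults: 6
--- LRU ---
  step 0: ref 2 -> FAULT, frames=[2,-] (faults so far: 1)
  step 1: ref 2 -> HIT, frames=[2,-] (faults so far: 1)
  step 2: ref 2 -> HIT, frames=[2,-] (faults so far: 1)
  step 3: ref 3 -> FAULT, frames=[2,3] (faults so far: 2)
  step 4: ref 5 -> FAULT, evict 2, frames=[5,3] (faults so far: 3)
  step 5: ref 3 -> HIT, frames=[5,3] (faults so far: 3)
  step 6: ref 3 -> HIT, frames=[5,3] (faults so far: 3)
  step 7: ref 5 -> HIT, frames=[5,3] (faults so far: 3)
  step 8: ref 5 -> HIT, frames=[5,3] (faults so far: 3)
  step 9: ref 2 -> FAULT, evict 3, frames=[5,2] (faults so far: 4)
  step 10: ref 3 -> FAULT, evict 5, frames=[3,2] (faults so far: 5)
  step 11: ref 1 -> FAULT, evict 2, frames=[3,1] (faults so far: 6)
  step 12: ref 3 -> HIT, frames=[3,1] (faults so far: 6)
  LRU total faults: 6
--- Optimal ---
  step 0: ref 2 -> FAULT, frames=[2,-] (faults so far: 1)
  step 1: ref 2 -> HIT, frames=[2,-] (faults so far: 1)
  step 2: ref 2 -> HIT, frames=[2,-] (faults so far: 1)
  step 3: ref 3 -> FAULT, frames=[2,3] (faults so far: 2)
  step 4: ref 5 -> FAULT, evict 2, frames=[5,3] (faults so far: 3)
  step 5: ref 3 -> HIT, frames=[5,3] (faults so far: 3)
  step 6: ref 3 -> HIT, frames=[5,3] (faults so far: 3)
  step 7: ref 5 -> HIT, frames=[5,3] (faults so far: 3)
  step 8: ref 5 -> HIT, frames=[5,3] (faults so far: 3)
  step 9: ref 2 -> FAULT, evict 5, frames=[2,3] (faults so far: 4)
  step 10: ref 3 -> HIT, frames=[2,3] (faults so far: 4)
  step 11: ref 1 -> FAULT, evict 2, frames=[1,3] (faults so far: 5)
  step 12: ref 3 -> HIT, frames=[1,3] (faults so far: 5)
  Optimal total faults: 5

Answer: 6 6 5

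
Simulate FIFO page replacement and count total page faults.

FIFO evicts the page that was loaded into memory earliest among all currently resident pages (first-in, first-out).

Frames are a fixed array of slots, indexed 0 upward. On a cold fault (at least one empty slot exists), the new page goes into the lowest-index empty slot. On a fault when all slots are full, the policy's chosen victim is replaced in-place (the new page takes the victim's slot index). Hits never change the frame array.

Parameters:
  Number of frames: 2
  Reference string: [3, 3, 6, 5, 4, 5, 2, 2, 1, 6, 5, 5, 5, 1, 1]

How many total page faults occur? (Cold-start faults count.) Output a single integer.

Answer: 9

Derivation:
Step 0: ref 3 → FAULT, frames=[3,-]
Step 1: ref 3 → HIT, frames=[3,-]
Step 2: ref 6 → FAULT, frames=[3,6]
Step 3: ref 5 → FAULT (evict 3), frames=[5,6]
Step 4: ref 4 → FAULT (evict 6), frames=[5,4]
Step 5: ref 5 → HIT, frames=[5,4]
Step 6: ref 2 → FAULT (evict 5), frames=[2,4]
Step 7: ref 2 → HIT, frames=[2,4]
Step 8: ref 1 → FAULT (evict 4), frames=[2,1]
Step 9: ref 6 → FAULT (evict 2), frames=[6,1]
Step 10: ref 5 → FAULT (evict 1), frames=[6,5]
Step 11: ref 5 → HIT, frames=[6,5]
Step 12: ref 5 → HIT, frames=[6,5]
Step 13: ref 1 → FAULT (evict 6), frames=[1,5]
Step 14: ref 1 → HIT, frames=[1,5]
Total faults: 9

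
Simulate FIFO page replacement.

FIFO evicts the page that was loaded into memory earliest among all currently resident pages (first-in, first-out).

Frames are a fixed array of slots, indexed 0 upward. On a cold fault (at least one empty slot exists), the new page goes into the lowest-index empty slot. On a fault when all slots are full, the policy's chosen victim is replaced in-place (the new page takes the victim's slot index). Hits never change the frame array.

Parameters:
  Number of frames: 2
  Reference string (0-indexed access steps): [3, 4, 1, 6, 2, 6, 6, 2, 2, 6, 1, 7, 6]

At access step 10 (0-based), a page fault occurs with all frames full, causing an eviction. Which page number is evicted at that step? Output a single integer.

Answer: 6

Derivation:
Step 0: ref 3 -> FAULT, frames=[3,-]
Step 1: ref 4 -> FAULT, frames=[3,4]
Step 2: ref 1 -> FAULT, evict 3, frames=[1,4]
Step 3: ref 6 -> FAULT, evict 4, frames=[1,6]
Step 4: ref 2 -> FAULT, evict 1, frames=[2,6]
Step 5: ref 6 -> HIT, frames=[2,6]
Step 6: ref 6 -> HIT, frames=[2,6]
Step 7: ref 2 -> HIT, frames=[2,6]
Step 8: ref 2 -> HIT, frames=[2,6]
Step 9: ref 6 -> HIT, frames=[2,6]
Step 10: ref 1 -> FAULT, evict 6, frames=[2,1]
At step 10: evicted page 6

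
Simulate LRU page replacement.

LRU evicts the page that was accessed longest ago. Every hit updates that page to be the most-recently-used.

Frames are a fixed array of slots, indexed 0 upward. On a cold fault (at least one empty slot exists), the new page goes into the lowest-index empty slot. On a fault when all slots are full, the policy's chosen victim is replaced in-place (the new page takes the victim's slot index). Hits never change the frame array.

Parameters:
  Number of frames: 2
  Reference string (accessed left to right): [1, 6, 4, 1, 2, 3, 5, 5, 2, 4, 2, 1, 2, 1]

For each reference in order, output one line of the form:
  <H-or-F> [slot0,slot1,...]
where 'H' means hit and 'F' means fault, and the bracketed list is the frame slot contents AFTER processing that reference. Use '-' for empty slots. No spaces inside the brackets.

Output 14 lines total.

F [1,-]
F [1,6]
F [4,6]
F [4,1]
F [2,1]
F [2,3]
F [5,3]
H [5,3]
F [5,2]
F [4,2]
H [4,2]
F [1,2]
H [1,2]
H [1,2]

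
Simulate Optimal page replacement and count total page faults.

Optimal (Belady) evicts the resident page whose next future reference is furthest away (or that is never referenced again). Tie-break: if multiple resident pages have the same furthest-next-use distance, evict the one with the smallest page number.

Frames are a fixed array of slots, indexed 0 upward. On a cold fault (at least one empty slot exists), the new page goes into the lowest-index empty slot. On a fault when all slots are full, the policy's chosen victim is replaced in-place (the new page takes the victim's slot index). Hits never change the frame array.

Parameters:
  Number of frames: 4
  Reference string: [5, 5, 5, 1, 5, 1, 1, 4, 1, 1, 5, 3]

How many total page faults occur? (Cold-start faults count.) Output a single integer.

Step 0: ref 5 → FAULT, frames=[5,-,-,-]
Step 1: ref 5 → HIT, frames=[5,-,-,-]
Step 2: ref 5 → HIT, frames=[5,-,-,-]
Step 3: ref 1 → FAULT, frames=[5,1,-,-]
Step 4: ref 5 → HIT, frames=[5,1,-,-]
Step 5: ref 1 → HIT, frames=[5,1,-,-]
Step 6: ref 1 → HIT, frames=[5,1,-,-]
Step 7: ref 4 → FAULT, frames=[5,1,4,-]
Step 8: ref 1 → HIT, frames=[5,1,4,-]
Step 9: ref 1 → HIT, frames=[5,1,4,-]
Step 10: ref 5 → HIT, frames=[5,1,4,-]
Step 11: ref 3 → FAULT, frames=[5,1,4,3]
Total faults: 4

Answer: 4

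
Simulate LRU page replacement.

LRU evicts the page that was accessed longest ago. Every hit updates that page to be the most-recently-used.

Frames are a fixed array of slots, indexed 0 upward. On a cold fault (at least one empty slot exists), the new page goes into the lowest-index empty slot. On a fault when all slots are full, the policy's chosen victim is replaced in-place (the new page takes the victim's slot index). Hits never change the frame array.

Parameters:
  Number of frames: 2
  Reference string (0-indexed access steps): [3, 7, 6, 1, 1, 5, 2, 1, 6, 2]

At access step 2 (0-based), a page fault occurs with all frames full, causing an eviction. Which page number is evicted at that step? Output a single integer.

Answer: 3

Derivation:
Step 0: ref 3 -> FAULT, frames=[3,-]
Step 1: ref 7 -> FAULT, frames=[3,7]
Step 2: ref 6 -> FAULT, evict 3, frames=[6,7]
At step 2: evicted page 3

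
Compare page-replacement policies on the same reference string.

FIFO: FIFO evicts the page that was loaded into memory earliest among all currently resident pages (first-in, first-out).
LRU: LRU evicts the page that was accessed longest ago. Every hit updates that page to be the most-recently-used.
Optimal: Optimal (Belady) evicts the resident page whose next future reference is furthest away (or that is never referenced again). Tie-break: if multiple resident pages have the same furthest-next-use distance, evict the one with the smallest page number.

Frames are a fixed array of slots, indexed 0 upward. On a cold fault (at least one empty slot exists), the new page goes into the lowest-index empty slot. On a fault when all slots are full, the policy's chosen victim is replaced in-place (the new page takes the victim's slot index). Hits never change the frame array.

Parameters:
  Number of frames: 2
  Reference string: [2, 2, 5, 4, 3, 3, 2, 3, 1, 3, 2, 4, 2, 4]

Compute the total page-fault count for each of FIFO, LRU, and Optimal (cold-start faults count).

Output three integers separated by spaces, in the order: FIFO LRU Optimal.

--- FIFO ---
  step 0: ref 2 -> FAULT, frames=[2,-] (faults so far: 1)
  step 1: ref 2 -> HIT, frames=[2,-] (faults so far: 1)
  step 2: ref 5 -> FAULT, frames=[2,5] (faults so far: 2)
  step 3: ref 4 -> FAULT, evict 2, frames=[4,5] (faults so far: 3)
  step 4: ref 3 -> FAULT, evict 5, frames=[4,3] (faults so far: 4)
  step 5: ref 3 -> HIT, frames=[4,3] (faults so far: 4)
  step 6: ref 2 -> FAULT, evict 4, frames=[2,3] (faults so far: 5)
  step 7: ref 3 -> HIT, frames=[2,3] (faults so far: 5)
  step 8: ref 1 -> FAULT, evict 3, frames=[2,1] (faults so far: 6)
  step 9: ref 3 -> FAULT, evict 2, frames=[3,1] (faults so far: 7)
  step 10: ref 2 -> FAULT, evict 1, frames=[3,2] (faults so far: 8)
  step 11: ref 4 -> FAULT, evict 3, frames=[4,2] (faults so far: 9)
  step 12: ref 2 -> HIT, frames=[4,2] (faults so far: 9)
  step 13: ref 4 -> HIT, frames=[4,2] (faults so far: 9)
  FIFO total faults: 9
--- LRU ---
  step 0: ref 2 -> FAULT, frames=[2,-] (faults so far: 1)
  step 1: ref 2 -> HIT, frames=[2,-] (faults so far: 1)
  step 2: ref 5 -> FAULT, frames=[2,5] (faults so far: 2)
  step 3: ref 4 -> FAULT, evict 2, frames=[4,5] (faults so far: 3)
  step 4: ref 3 -> FAULT, evict 5, frames=[4,3] (faults so far: 4)
  step 5: ref 3 -> HIT, frames=[4,3] (faults so far: 4)
  step 6: ref 2 -> FAULT, evict 4, frames=[2,3] (faults so far: 5)
  step 7: ref 3 -> HIT, frames=[2,3] (faults so far: 5)
  step 8: ref 1 -> FAULT, evict 2, frames=[1,3] (faults so far: 6)
  step 9: ref 3 -> HIT, frames=[1,3] (faults so far: 6)
  step 10: ref 2 -> FAULT, evict 1, frames=[2,3] (faults so far: 7)
  step 11: ref 4 -> FAULT, evict 3, frames=[2,4] (faults so far: 8)
  step 12: ref 2 -> HIT, frames=[2,4] (faults so far: 8)
  step 13: ref 4 -> HIT, frames=[2,4] (faults so far: 8)
  LRU total faults: 8
--- Optimal ---
  step 0: ref 2 -> FAULT, frames=[2,-] (faults so far: 1)
  step 1: ref 2 -> HIT, frames=[2,-] (faults so far: 1)
  step 2: ref 5 -> FAULT, frames=[2,5] (faults so far: 2)
  step 3: ref 4 -> FAULT, evict 5, frames=[2,4] (faults so far: 3)
  step 4: ref 3 -> FAULT, evict 4, frames=[2,3] (faults so far: 4)
  step 5: ref 3 -> HIT, frames=[2,3] (faults so far: 4)
  step 6: ref 2 -> HIT, frames=[2,3] (faults so far: 4)
  step 7: ref 3 -> HIT, frames=[2,3] (faults so far: 4)
  step 8: ref 1 -> FAULT, evict 2, frames=[1,3] (faults so far: 5)
  step 9: ref 3 -> HIT, frames=[1,3] (faults so far: 5)
  step 10: ref 2 -> FAULT, evict 1, frames=[2,3] (faults so far: 6)
  step 11: ref 4 -> FAULT, evict 3, frames=[2,4] (faults so far: 7)
  step 12: ref 2 -> HIT, frames=[2,4] (faults so far: 7)
  step 13: ref 4 -> HIT, frames=[2,4] (faults so far: 7)
  Optimal total faults: 7

Answer: 9 8 7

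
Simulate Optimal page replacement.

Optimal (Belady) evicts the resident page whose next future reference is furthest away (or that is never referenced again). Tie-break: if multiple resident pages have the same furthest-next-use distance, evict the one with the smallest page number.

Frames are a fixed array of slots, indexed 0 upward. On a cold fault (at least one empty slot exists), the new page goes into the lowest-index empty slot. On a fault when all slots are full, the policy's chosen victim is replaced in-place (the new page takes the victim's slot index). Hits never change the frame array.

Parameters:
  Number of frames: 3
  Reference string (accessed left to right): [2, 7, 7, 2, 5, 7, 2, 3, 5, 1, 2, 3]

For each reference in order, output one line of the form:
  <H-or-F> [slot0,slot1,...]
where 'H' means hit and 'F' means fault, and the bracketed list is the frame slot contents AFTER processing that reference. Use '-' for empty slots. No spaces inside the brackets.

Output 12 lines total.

F [2,-,-]
F [2,7,-]
H [2,7,-]
H [2,7,-]
F [2,7,5]
H [2,7,5]
H [2,7,5]
F [2,3,5]
H [2,3,5]
F [2,3,1]
H [2,3,1]
H [2,3,1]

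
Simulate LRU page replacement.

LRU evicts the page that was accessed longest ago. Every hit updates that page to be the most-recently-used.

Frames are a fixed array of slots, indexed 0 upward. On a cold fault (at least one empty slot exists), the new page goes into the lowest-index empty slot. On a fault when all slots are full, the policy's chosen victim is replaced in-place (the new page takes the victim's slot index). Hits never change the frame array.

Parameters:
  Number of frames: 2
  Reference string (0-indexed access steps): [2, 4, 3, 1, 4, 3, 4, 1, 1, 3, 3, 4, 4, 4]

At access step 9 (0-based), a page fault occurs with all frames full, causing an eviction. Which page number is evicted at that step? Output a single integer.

Answer: 4

Derivation:
Step 0: ref 2 -> FAULT, frames=[2,-]
Step 1: ref 4 -> FAULT, frames=[2,4]
Step 2: ref 3 -> FAULT, evict 2, frames=[3,4]
Step 3: ref 1 -> FAULT, evict 4, frames=[3,1]
Step 4: ref 4 -> FAULT, evict 3, frames=[4,1]
Step 5: ref 3 -> FAULT, evict 1, frames=[4,3]
Step 6: ref 4 -> HIT, frames=[4,3]
Step 7: ref 1 -> FAULT, evict 3, frames=[4,1]
Step 8: ref 1 -> HIT, frames=[4,1]
Step 9: ref 3 -> FAULT, evict 4, frames=[3,1]
At step 9: evicted page 4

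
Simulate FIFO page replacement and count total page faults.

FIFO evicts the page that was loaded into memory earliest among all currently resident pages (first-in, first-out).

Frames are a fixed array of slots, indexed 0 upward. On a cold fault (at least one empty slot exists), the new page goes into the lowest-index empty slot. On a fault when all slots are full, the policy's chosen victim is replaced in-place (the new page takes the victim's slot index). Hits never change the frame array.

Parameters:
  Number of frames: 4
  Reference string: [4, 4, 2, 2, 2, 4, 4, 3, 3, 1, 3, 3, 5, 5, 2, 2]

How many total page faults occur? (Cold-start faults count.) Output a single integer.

Answer: 5

Derivation:
Step 0: ref 4 → FAULT, frames=[4,-,-,-]
Step 1: ref 4 → HIT, frames=[4,-,-,-]
Step 2: ref 2 → FAULT, frames=[4,2,-,-]
Step 3: ref 2 → HIT, frames=[4,2,-,-]
Step 4: ref 2 → HIT, frames=[4,2,-,-]
Step 5: ref 4 → HIT, frames=[4,2,-,-]
Step 6: ref 4 → HIT, frames=[4,2,-,-]
Step 7: ref 3 → FAULT, frames=[4,2,3,-]
Step 8: ref 3 → HIT, frames=[4,2,3,-]
Step 9: ref 1 → FAULT, frames=[4,2,3,1]
Step 10: ref 3 → HIT, frames=[4,2,3,1]
Step 11: ref 3 → HIT, frames=[4,2,3,1]
Step 12: ref 5 → FAULT (evict 4), frames=[5,2,3,1]
Step 13: ref 5 → HIT, frames=[5,2,3,1]
Step 14: ref 2 → HIT, frames=[5,2,3,1]
Step 15: ref 2 → HIT, frames=[5,2,3,1]
Total faults: 5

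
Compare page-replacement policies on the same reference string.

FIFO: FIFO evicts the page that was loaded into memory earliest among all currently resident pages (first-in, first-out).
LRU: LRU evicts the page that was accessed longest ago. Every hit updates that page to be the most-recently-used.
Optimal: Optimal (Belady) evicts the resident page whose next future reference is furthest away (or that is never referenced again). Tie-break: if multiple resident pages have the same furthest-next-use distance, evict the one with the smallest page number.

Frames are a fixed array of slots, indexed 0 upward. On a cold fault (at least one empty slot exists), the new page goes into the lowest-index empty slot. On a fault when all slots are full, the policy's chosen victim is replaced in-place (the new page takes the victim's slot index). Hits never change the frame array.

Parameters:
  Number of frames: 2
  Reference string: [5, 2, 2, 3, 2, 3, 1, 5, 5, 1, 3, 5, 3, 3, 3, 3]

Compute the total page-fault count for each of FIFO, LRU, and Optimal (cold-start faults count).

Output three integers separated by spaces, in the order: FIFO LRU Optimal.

--- FIFO ---
  step 0: ref 5 -> FAULT, frames=[5,-] (faults so far: 1)
  step 1: ref 2 -> FAULT, frames=[5,2] (faults so far: 2)
  step 2: ref 2 -> HIT, frames=[5,2] (faults so far: 2)
  step 3: ref 3 -> FAULT, evict 5, frames=[3,2] (faults so far: 3)
  step 4: ref 2 -> HIT, frames=[3,2] (faults so far: 3)
  step 5: ref 3 -> HIT, frames=[3,2] (faults so far: 3)
  step 6: ref 1 -> FAULT, evict 2, frames=[3,1] (faults so far: 4)
  step 7: ref 5 -> FAULT, evict 3, frames=[5,1] (faults so far: 5)
  step 8: ref 5 -> HIT, frames=[5,1] (faults so far: 5)
  step 9: ref 1 -> HIT, frames=[5,1] (faults so far: 5)
  step 10: ref 3 -> FAULT, evict 1, frames=[5,3] (faults so far: 6)
  step 11: ref 5 -> HIT, frames=[5,3] (faults so far: 6)
  step 12: ref 3 -> HIT, frames=[5,3] (faults so far: 6)
  step 13: ref 3 -> HIT, frames=[5,3] (faults so far: 6)
  step 14: ref 3 -> HIT, frames=[5,3] (faults so far: 6)
  step 15: ref 3 -> HIT, frames=[5,3] (faults so far: 6)
  FIFO total faults: 6
--- LRU ---
  step 0: ref 5 -> FAULT, frames=[5,-] (faults so far: 1)
  step 1: ref 2 -> FAULT, frames=[5,2] (faults so far: 2)
  step 2: ref 2 -> HIT, frames=[5,2] (faults so far: 2)
  step 3: ref 3 -> FAULT, evict 5, frames=[3,2] (faults so far: 3)
  step 4: ref 2 -> HIT, frames=[3,2] (faults so far: 3)
  step 5: ref 3 -> HIT, frames=[3,2] (faults so far: 3)
  step 6: ref 1 -> FAULT, evict 2, frames=[3,1] (faults so far: 4)
  step 7: ref 5 -> FAULT, evict 3, frames=[5,1] (faults so far: 5)
  step 8: ref 5 -> HIT, frames=[5,1] (faults so far: 5)
  step 9: ref 1 -> HIT, frames=[5,1] (faults so far: 5)
  step 10: ref 3 -> FAULT, evict 5, frames=[3,1] (faults so far: 6)
  step 11: ref 5 -> FAULT, evict 1, frames=[3,5] (faults so far: 7)
  step 12: ref 3 -> HIT, frames=[3,5] (faults so far: 7)
  step 13: ref 3 -> HIT, frames=[3,5] (faults so far: 7)
  step 14: ref 3 -> HIT, frames=[3,5] (faults so far: 7)
  step 15: ref 3 -> HIT, frames=[3,5] (faults so far: 7)
  LRU total faults: 7
--- Optimal ---
  step 0: ref 5 -> FAULT, frames=[5,-] (faults so far: 1)
  step 1: ref 2 -> FAULT, frames=[5,2] (faults so far: 2)
  step 2: ref 2 -> HIT, frames=[5,2] (faults so far: 2)
  step 3: ref 3 -> FAULT, evict 5, frames=[3,2] (faults so far: 3)
  step 4: ref 2 -> HIT, frames=[3,2] (faults so far: 3)
  step 5: ref 3 -> HIT, frames=[3,2] (faults so far: 3)
  step 6: ref 1 -> FAULT, evict 2, frames=[3,1] (faults so far: 4)
  step 7: ref 5 -> FAULT, evict 3, frames=[5,1] (faults so far: 5)
  step 8: ref 5 -> HIT, frames=[5,1] (faults so far: 5)
  step 9: ref 1 -> HIT, frames=[5,1] (faults so far: 5)
  step 10: ref 3 -> FAULT, evict 1, frames=[5,3] (faults so far: 6)
  step 11: ref 5 -> HIT, frames=[5,3] (faults so far: 6)
  step 12: ref 3 -> HIT, frames=[5,3] (faults so far: 6)
  step 13: ref 3 -> HIT, frames=[5,3] (faults so far: 6)
  step 14: ref 3 -> HIT, frames=[5,3] (faults so far: 6)
  step 15: ref 3 -> HIT, frames=[5,3] (faults so far: 6)
  Optimal total faults: 6

Answer: 6 7 6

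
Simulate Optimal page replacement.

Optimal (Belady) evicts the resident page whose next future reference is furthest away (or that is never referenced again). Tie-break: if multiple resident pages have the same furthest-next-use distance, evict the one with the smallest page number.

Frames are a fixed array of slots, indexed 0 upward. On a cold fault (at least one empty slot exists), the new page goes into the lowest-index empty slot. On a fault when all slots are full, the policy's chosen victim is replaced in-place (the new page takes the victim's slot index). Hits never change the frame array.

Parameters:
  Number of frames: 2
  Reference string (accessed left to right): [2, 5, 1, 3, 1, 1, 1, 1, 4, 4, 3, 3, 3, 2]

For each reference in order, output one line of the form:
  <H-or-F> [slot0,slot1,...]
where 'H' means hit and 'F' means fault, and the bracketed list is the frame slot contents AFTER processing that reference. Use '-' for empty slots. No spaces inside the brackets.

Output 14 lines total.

F [2,-]
F [2,5]
F [2,1]
F [3,1]
H [3,1]
H [3,1]
H [3,1]
H [3,1]
F [3,4]
H [3,4]
H [3,4]
H [3,4]
H [3,4]
F [2,4]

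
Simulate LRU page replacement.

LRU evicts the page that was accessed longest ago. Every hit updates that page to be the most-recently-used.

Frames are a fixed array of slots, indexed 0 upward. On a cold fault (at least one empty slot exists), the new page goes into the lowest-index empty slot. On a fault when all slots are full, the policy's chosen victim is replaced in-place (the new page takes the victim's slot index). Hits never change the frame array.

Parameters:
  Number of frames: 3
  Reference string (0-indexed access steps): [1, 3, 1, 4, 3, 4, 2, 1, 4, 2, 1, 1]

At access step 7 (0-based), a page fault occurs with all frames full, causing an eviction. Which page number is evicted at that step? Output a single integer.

Answer: 3

Derivation:
Step 0: ref 1 -> FAULT, frames=[1,-,-]
Step 1: ref 3 -> FAULT, frames=[1,3,-]
Step 2: ref 1 -> HIT, frames=[1,3,-]
Step 3: ref 4 -> FAULT, frames=[1,3,4]
Step 4: ref 3 -> HIT, frames=[1,3,4]
Step 5: ref 4 -> HIT, frames=[1,3,4]
Step 6: ref 2 -> FAULT, evict 1, frames=[2,3,4]
Step 7: ref 1 -> FAULT, evict 3, frames=[2,1,4]
At step 7: evicted page 3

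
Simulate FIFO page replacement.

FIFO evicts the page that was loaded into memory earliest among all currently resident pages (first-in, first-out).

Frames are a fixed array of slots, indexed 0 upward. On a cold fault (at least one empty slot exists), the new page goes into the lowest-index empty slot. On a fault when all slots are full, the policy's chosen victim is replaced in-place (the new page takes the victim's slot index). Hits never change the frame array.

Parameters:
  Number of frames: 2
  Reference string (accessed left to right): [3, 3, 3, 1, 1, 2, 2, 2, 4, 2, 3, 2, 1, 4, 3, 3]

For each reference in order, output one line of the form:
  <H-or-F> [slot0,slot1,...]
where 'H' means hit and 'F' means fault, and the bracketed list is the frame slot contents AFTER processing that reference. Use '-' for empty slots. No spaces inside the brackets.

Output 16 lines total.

F [3,-]
H [3,-]
H [3,-]
F [3,1]
H [3,1]
F [2,1]
H [2,1]
H [2,1]
F [2,4]
H [2,4]
F [3,4]
F [3,2]
F [1,2]
F [1,4]
F [3,4]
H [3,4]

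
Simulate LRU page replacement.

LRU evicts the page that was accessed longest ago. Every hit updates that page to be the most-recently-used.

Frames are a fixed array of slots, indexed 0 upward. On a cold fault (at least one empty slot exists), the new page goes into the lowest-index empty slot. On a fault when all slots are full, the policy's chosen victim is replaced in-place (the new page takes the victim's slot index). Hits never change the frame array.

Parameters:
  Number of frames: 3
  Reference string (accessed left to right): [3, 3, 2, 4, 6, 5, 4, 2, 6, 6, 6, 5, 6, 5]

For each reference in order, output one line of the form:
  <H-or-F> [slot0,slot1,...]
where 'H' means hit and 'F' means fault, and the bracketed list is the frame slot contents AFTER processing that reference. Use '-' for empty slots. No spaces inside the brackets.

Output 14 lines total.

F [3,-,-]
H [3,-,-]
F [3,2,-]
F [3,2,4]
F [6,2,4]
F [6,5,4]
H [6,5,4]
F [2,5,4]
F [2,6,4]
H [2,6,4]
H [2,6,4]
F [2,6,5]
H [2,6,5]
H [2,6,5]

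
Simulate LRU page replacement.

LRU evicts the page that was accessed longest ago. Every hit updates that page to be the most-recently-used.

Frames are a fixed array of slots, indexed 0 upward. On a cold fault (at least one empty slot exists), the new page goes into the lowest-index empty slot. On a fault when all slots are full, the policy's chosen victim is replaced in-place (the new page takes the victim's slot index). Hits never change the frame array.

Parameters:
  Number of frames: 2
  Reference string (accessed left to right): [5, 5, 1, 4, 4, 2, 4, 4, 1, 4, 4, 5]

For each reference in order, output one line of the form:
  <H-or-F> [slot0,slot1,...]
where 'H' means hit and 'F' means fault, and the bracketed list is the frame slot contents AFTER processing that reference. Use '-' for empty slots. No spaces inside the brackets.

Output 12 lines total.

F [5,-]
H [5,-]
F [5,1]
F [4,1]
H [4,1]
F [4,2]
H [4,2]
H [4,2]
F [4,1]
H [4,1]
H [4,1]
F [4,5]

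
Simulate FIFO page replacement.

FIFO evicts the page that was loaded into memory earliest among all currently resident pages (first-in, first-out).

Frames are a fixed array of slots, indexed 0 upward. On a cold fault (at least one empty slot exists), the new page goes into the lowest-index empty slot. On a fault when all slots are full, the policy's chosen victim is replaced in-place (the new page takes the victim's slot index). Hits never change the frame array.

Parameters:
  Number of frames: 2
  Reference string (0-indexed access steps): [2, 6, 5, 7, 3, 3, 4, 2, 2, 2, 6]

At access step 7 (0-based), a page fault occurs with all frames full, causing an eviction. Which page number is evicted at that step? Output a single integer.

Answer: 3

Derivation:
Step 0: ref 2 -> FAULT, frames=[2,-]
Step 1: ref 6 -> FAULT, frames=[2,6]
Step 2: ref 5 -> FAULT, evict 2, frames=[5,6]
Step 3: ref 7 -> FAULT, evict 6, frames=[5,7]
Step 4: ref 3 -> FAULT, evict 5, frames=[3,7]
Step 5: ref 3 -> HIT, frames=[3,7]
Step 6: ref 4 -> FAULT, evict 7, frames=[3,4]
Step 7: ref 2 -> FAULT, evict 3, frames=[2,4]
At step 7: evicted page 3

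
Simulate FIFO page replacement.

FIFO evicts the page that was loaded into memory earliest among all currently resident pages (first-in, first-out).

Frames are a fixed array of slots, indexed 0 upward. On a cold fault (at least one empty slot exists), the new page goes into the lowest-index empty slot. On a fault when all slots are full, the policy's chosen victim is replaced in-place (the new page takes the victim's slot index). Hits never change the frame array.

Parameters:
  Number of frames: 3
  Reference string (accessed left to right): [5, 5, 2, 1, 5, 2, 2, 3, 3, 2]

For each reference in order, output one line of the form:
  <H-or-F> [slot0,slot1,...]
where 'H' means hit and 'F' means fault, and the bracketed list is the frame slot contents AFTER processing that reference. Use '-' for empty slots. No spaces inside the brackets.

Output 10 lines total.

F [5,-,-]
H [5,-,-]
F [5,2,-]
F [5,2,1]
H [5,2,1]
H [5,2,1]
H [5,2,1]
F [3,2,1]
H [3,2,1]
H [3,2,1]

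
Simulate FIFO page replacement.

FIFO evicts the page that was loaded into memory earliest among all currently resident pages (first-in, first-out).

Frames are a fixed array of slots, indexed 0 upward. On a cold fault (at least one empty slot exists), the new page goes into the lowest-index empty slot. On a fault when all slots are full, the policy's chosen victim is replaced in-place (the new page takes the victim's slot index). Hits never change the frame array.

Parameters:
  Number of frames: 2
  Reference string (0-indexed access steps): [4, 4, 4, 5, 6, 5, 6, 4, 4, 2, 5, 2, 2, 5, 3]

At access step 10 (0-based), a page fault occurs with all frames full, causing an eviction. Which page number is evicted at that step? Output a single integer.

Step 0: ref 4 -> FAULT, frames=[4,-]
Step 1: ref 4 -> HIT, frames=[4,-]
Step 2: ref 4 -> HIT, frames=[4,-]
Step 3: ref 5 -> FAULT, frames=[4,5]
Step 4: ref 6 -> FAULT, evict 4, frames=[6,5]
Step 5: ref 5 -> HIT, frames=[6,5]
Step 6: ref 6 -> HIT, frames=[6,5]
Step 7: ref 4 -> FAULT, evict 5, frames=[6,4]
Step 8: ref 4 -> HIT, frames=[6,4]
Step 9: ref 2 -> FAULT, evict 6, frames=[2,4]
Step 10: ref 5 -> FAULT, evict 4, frames=[2,5]
At step 10: evicted page 4

Answer: 4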